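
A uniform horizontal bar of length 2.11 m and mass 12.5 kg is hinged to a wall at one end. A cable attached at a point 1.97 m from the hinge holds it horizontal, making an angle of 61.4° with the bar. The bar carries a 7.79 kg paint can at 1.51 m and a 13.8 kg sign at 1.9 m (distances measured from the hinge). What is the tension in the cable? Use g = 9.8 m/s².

T ≈ 290 N

Sum moments about the hinge (the unknown hinge reaction has zero arm there).
Beam weight: 12.5 × 9.8 = 122.5 N down at 1.055 m → arm 1.055 m, τ = 122.5 × 1.055 = 129.2 N·m clockwise.
Paint can: 7.79 × 9.8 = 76.34 N down at 1.51 m → arm 1.51 m, τ = 76.34 × 1.51 = 115.3 N·m clockwise.
Sign: 13.8 × 9.8 = 135.2 N down at 1.9 m → arm 1.9 m, τ = 135.2 × 1.9 = 256.9 N·m clockwise.
Total clockwise load moment = 501.4 N·m.
The cable tension T acts at 1.97 m; only its component perpendicular to the bar, T sinθ, produces torque. sin 61.4° = 0.878.
Balancing moments: T × 1.97 × 0.878 = 501.4, giving T = 501.4 / 1.73 = 290 N.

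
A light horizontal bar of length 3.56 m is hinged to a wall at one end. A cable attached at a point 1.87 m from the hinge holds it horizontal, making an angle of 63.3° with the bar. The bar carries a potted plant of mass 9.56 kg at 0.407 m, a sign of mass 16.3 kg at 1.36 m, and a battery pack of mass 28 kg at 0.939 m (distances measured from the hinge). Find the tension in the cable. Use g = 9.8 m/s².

Taking torques about the hinge:
Potted plant: 9.56 × 9.8 = 93.69 N down at 0.407 m → arm 0.407 m, τ = 93.69 × 0.407 = 38.13 N·m clockwise.
Sign: 16.3 × 9.8 = 159.7 N down at 1.36 m → arm 1.36 m, τ = 159.7 × 1.36 = 217.2 N·m clockwise.
Battery pack: 28 × 9.8 = 274.4 N down at 0.939 m → arm 0.939 m, τ = 274.4 × 0.939 = 257.7 N·m clockwise.
Total clockwise load moment = 513 N·m.
The cable tension T acts at 1.87 m; only its component perpendicular to the bar, T sinθ, produces torque. sin 63.3° = 0.8934.
Setting net torque to zero: T × 1.87 × 0.8934 = 513 → T = 513 / 1.671 = 307 N.

T ≈ 307 N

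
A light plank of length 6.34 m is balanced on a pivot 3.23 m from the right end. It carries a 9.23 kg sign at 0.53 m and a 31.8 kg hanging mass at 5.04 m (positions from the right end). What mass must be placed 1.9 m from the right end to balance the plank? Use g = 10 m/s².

Sum moments about the pivot (at 3.23 m from the right end) (the support reaction has zero arm there).
Sign: 9.23 × 10 = 92.3 N down at 0.53 m → arm 2.7 m, τ = 92.3 × 2.7 = 249.2 N·m clockwise.
Hanging mass: 31.8 × 10 = 318 N down at 5.04 m → arm 1.81 m, τ = 318 × 1.81 = 575.6 N·m counterclockwise.
Net moment of known loads = 326.4 N·m counterclockwise.
An unknown mass m at 1.9 m has arm 1.33 m; its moment is m·g·1.33 clockwise.
Setting net torque to zero: m × 10 × 1.33 = 326.4 → m = 326.4 / (10 × 1.33) = 24.5 kg.

m ≈ 24.5 kg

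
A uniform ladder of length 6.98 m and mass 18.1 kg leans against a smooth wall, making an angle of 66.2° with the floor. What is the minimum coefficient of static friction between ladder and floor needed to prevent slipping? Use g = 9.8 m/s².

Taking torques about the foot of the ladder:
Ladder weight 18.1×9.8 = 177.4 N acts at 3.49 m along the ladder; its horizontal arm is 3.49·cos66.2° = 1.408 m → τ = 249.8 N·m clockwise.
Wall normal N acts horizontally at the top; its moment arm is the height L sinθ = 6.98·sin66.2° = 6.386 m, counterclockwise.
Στ = 0 ⇒ N × 6.386 = 249.8 ⇒ N = 39.12 N.
ΣFx = 0 ⇒ f = N_wall = 39.12 N. ΣFy = 0 ⇒ N_floor = 177.4 N.
μ_min = f / N_floor = 39.12 / 177.4 = 0.221.

μ_min ≈ 0.221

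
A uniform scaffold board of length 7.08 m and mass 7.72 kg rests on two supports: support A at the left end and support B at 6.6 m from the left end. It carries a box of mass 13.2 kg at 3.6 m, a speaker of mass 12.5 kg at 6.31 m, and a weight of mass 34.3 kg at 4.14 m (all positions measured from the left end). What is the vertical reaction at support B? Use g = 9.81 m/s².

About support A:
Beam weight: 7.72 × 9.81 = 75.73 N down at 3.54 m → arm 3.54 m, τ = 75.73 × 3.54 = 268.1 N·m clockwise.
Box: 13.2 × 9.81 = 129.5 N down at 3.6 m → arm 3.6 m, τ = 129.5 × 3.6 = 466.2 N·m clockwise.
Speaker: 12.5 × 9.81 = 122.6 N down at 6.31 m → arm 6.31 m, τ = 122.6 × 6.31 = 773.6 N·m clockwise.
Weight: 34.3 × 9.81 = 336.5 N down at 4.14 m → arm 4.14 m, τ = 336.5 × 4.14 = 1393 N·m clockwise.
Net load moment about support A = 2901 N·m clockwise.
Reaction R at support B is upward at 6.6 m, arm 6.6 m → moment R × 6.6 counterclockwise.
Balancing moments: R × 6.6 = 2901, giving R = 440 N.

R_B ≈ 440 N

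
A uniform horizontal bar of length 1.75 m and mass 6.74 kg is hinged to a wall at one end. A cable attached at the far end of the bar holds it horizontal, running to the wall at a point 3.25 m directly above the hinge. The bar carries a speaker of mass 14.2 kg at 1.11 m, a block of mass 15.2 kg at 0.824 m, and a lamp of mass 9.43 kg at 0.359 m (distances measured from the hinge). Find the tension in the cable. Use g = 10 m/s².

Choose the hinge as the axis so the unknown hinge reaction has zero arm there.
Beam weight: 6.74 × 10 = 67.4 N down at 0.875 m → arm 0.875 m, τ = 67.4 × 0.875 = 58.98 N·m clockwise.
Speaker: 14.2 × 10 = 142 N down at 1.11 m → arm 1.11 m, τ = 142 × 1.11 = 157.6 N·m clockwise.
Block: 15.2 × 10 = 152 N down at 0.824 m → arm 0.824 m, τ = 152 × 0.824 = 125.2 N·m clockwise.
Lamp: 9.43 × 10 = 94.3 N down at 0.359 m → arm 0.359 m, τ = 94.3 × 0.359 = 33.85 N·m clockwise.
Total clockwise load moment = 375.6 N·m.
The cable tension T acts at 1.75 m; only its component perpendicular to the bar, T sinθ, produces torque. sinθ = h/√(h²+d²) = 3.25/√(3.25²+1.75²) = 0.8805.
Balancing moments: T × 1.75 × 0.8805 = 375.6, giving T = 375.6 / 1.541 = 244 N.

T ≈ 244 N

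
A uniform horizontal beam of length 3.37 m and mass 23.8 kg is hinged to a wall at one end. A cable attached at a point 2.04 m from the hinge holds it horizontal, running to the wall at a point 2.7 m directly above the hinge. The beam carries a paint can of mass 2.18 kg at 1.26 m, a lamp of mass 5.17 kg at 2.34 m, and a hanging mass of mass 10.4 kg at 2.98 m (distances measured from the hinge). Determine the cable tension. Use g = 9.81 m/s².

T ≈ 518 N

Take moments about the hinge.
Beam weight: 23.8 × 9.81 = 233.5 N down at 1.685 m → arm 1.685 m, τ = 233.5 × 1.685 = 393.4 N·m clockwise.
Paint can: 2.18 × 9.81 = 21.39 N down at 1.26 m → arm 1.26 m, τ = 21.39 × 1.26 = 26.95 N·m clockwise.
Lamp: 5.17 × 9.81 = 50.72 N down at 2.34 m → arm 2.34 m, τ = 50.72 × 2.34 = 118.7 N·m clockwise.
Hanging mass: 10.4 × 9.81 = 102 N down at 2.98 m → arm 2.98 m, τ = 102 × 2.98 = 304 N·m clockwise.
Total clockwise load moment = 843 N·m.
The cable tension T acts at 2.04 m; only its component perpendicular to the beam, T sinθ, produces torque. sinθ = h/√(h²+d²) = 2.7/√(2.7²+2.04²) = 0.7979.
Balancing moments: T × 2.04 × 0.7979 = 843, giving T = 843 / 1.628 = 518 N.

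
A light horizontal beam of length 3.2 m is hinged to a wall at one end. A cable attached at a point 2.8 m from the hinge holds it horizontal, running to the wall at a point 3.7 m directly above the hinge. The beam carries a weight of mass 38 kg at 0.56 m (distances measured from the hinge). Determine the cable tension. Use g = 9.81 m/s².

Choose the hinge as the axis so the unknown hinge reaction has zero arm there.
Weight: 38 × 9.81 = 372.8 N down at 0.56 m → arm 0.56 m, τ = 372.8 × 0.56 = 208.8 N·m clockwise.
Total clockwise load moment = 208.8 N·m.
The cable tension T acts at 2.8 m; only its component perpendicular to the beam, T sinθ, produces torque. sinθ = h/√(h²+d²) = 3.7/√(3.7²+2.8²) = 0.7974.
Balancing moments: T × 2.8 × 0.7974 = 208.8, giving T = 208.8 / 2.233 = 93.5 N.

T ≈ 93.5 N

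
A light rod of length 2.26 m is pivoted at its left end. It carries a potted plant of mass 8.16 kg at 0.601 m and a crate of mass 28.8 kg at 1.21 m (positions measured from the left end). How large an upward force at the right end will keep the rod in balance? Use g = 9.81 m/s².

F ≈ 173 N

Sum moments about the left end (the unknown pivot reaction has zero arm there).
Potted plant: 8.16 × 9.81 = 80.05 N down at 0.601 m → arm 0.601 m, τ = 80.05 × 0.601 = 48.11 N·m clockwise.
Crate: 28.8 × 9.81 = 282.5 N down at 1.21 m → arm 1.21 m, τ = 282.5 × 1.21 = 341.8 N·m clockwise.
Net moment of the loads = 389.9 N·m clockwise.
The upward force F acts at the right end, arm 2.26 m, giving F × 2.26 counterclockwise.
For rotational equilibrium, F × 2.26 = 389.9, so F = 389.9 / 2.26 = 173 N.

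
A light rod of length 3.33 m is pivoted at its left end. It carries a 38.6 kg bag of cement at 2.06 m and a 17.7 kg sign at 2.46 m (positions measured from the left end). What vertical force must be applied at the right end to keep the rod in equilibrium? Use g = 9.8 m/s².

Sum moments about the left end (the unknown pivot reaction has zero arm there).
Bag of cement: 38.6 × 9.8 = 378.3 N down at 2.06 m → arm 2.06 m, τ = 378.3 × 2.06 = 779.3 N·m clockwise.
Sign: 17.7 × 9.8 = 173.5 N down at 2.46 m → arm 2.46 m, τ = 173.5 × 2.46 = 426.8 N·m clockwise.
Net moment of the loads = 1206 N·m clockwise.
The upward force F acts at the right end, arm 3.33 m, giving F × 3.33 counterclockwise.
Στ = 0 ⇒ F × 3.33 = 1206 ⇒ F = 1206 / 3.33 = 362 N.

F ≈ 362 N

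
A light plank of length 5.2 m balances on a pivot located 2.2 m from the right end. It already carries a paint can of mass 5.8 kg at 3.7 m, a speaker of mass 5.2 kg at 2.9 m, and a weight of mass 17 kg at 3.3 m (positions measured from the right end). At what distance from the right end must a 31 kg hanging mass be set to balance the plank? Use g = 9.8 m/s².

Taking torques about the pivot (at 2.2 m from the right end):
Paint can: 5.8 × 9.8 = 56.84 N down at 3.7 m → arm 1.5 m, τ = 56.84 × 1.5 = 85.26 N·m counterclockwise.
Speaker: 5.2 × 9.8 = 50.96 N down at 2.9 m → arm 0.7 m, τ = 50.96 × 0.7 = 35.67 N·m counterclockwise.
Weight: 17 × 9.8 = 166.6 N down at 3.3 m → arm 1.1 m, τ = 166.6 × 1.1 = 183.3 N·m counterclockwise.
Net moment of existing loads = 304.2 N·m counterclockwise.
The hanging mass weighs 31 × 9.8 = 303.8 N and must supply an equal clockwise moment, so its lever arm about the pivot is 304.2 / 303.8 = 1 m.
That puts it at 2.2 − 1 = 1.2 m from the right end.

x ≈ 1.2 m from the right end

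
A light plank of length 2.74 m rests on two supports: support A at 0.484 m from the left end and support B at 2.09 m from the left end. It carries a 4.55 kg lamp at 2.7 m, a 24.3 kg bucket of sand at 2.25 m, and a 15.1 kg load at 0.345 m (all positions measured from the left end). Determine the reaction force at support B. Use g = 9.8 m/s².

R_B ≈ 311 N

Sum moments about support A (its reaction then has zero moment arm).
Lamp: 4.55 × 9.8 = 44.59 N down at 2.7 m → arm 2.216 m, τ = 44.59 × 2.216 = 98.81 N·m clockwise.
Bucket of sand: 24.3 × 9.8 = 238.1 N down at 2.25 m → arm 1.766 m, τ = 238.1 × 1.766 = 420.5 N·m clockwise.
Load: 15.1 × 9.8 = 148 N down at 0.345 m → arm 0.139 m, τ = 148 × 0.139 = 20.57 N·m counterclockwise.
Net load moment about support A = 498.7 N·m clockwise.
Reaction R at support B is upward at 2.09 m, arm 1.606 m → moment R × 1.606 counterclockwise.
For rotational equilibrium, R × 1.606 = 498.7, so R = 311 N.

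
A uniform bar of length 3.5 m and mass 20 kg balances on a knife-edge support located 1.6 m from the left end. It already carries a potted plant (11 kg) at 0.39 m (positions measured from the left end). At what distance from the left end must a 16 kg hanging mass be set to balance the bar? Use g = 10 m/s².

Sum moments about the knife-edge support (at 1.6 m from the left end) (the support reaction has zero arm there).
Beam weight: 20 × 10 = 200 N down at 1.75 m → arm 0.15 m, τ = 200 × 0.15 = 30 N·m clockwise.
Potted plant: 11 × 10 = 110 N down at 0.39 m → arm 1.21 m, τ = 110 × 1.21 = 133.1 N·m counterclockwise.
Net moment of existing loads = 103.1 N·m counterclockwise.
The hanging mass weighs 16 × 10 = 160 N and must supply an equal clockwise moment, so its lever arm about the knife-edge support is 103.1 / 160 = 0.644 m.
That puts it at 1.6 + 0.644 = 2.24 m from the left end.

x ≈ 2.24 m from the left end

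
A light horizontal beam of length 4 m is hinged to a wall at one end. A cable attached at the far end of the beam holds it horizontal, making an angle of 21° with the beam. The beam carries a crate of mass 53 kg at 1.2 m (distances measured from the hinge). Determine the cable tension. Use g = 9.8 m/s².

Take moments about the hinge.
Crate: 53 × 9.8 = 519.4 N down at 1.2 m → arm 1.2 m, τ = 519.4 × 1.2 = 623.3 N·m clockwise.
Total clockwise load moment = 623.3 N·m.
The cable tension T acts at 4 m; only its component perpendicular to the beam, T sinθ, produces torque. sin 21° = 0.3584.
Στ = 0 ⇒ T × 4 × 0.3584 = 623.3 ⇒ T = 623.3 / 1.434 = 435 N.

T ≈ 435 N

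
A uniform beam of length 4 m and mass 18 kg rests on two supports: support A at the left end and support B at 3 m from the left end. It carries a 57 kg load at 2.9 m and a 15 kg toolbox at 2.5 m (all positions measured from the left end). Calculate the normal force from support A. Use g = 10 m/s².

Choose support B as the axis so its reaction then has zero moment arm.
Beam weight: 18 × 10 = 180 N down at 2 m → arm 1 m, τ = 180 × 1 = 180 N·m counterclockwise.
Load: 57 × 10 = 570 N down at 2.9 m → arm 0.1 m, τ = 570 × 0.1 = 57 N·m counterclockwise.
Toolbox: 15 × 10 = 150 N down at 2.5 m → arm 0.5 m, τ = 150 × 0.5 = 75 N·m counterclockwise.
Net load moment about support B = 312 N·m counterclockwise.
Reaction R at support A is upward at 0 m, arm 3 m → moment R × 3 clockwise.
For rotational equilibrium, R × 3 = 312, so R = 104 N.

R_A ≈ 104 N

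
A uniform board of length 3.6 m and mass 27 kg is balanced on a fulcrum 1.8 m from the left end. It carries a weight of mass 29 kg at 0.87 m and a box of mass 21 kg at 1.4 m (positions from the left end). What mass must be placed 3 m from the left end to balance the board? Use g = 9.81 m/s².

Choose the fulcrum (at 1.8 m from the left end) as the axis so the support reaction has zero arm there.
Beam weight: acts at the fulcrum, moment arm 0 → no torque.
Weight: 29 × 9.81 = 284.5 N down at 0.87 m → arm 0.93 m, τ = 284.5 × 0.93 = 264.6 N·m counterclockwise.
Box: 21 × 9.81 = 206 N down at 1.4 m → arm 0.4 m, τ = 206 × 0.4 = 82.4 N·m counterclockwise.
Net moment of known loads = 347 N·m counterclockwise.
An unknown mass m at 3 m has arm 1.2 m; its moment is m·g·1.2 clockwise.
For rotational equilibrium, m × 9.81 × 1.2 = 347, so m = 347 / (9.81 × 1.2) = 29.5 kg.

m ≈ 29.5 kg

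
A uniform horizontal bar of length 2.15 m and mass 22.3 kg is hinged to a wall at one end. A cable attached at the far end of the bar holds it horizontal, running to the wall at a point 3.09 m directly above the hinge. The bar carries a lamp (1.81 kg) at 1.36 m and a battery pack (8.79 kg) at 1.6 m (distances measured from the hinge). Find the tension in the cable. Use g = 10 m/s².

T ≈ 229 N

Choose the hinge as the axis so the unknown hinge reaction has zero arm there.
Beam weight: 22.3 × 10 = 223 N down at 1.075 m → arm 1.075 m, τ = 223 × 1.075 = 239.7 N·m clockwise.
Lamp: 1.81 × 10 = 18.1 N down at 1.36 m → arm 1.36 m, τ = 18.1 × 1.36 = 24.62 N·m clockwise.
Battery pack: 8.79 × 10 = 87.9 N down at 1.6 m → arm 1.6 m, τ = 87.9 × 1.6 = 140.6 N·m clockwise.
Total clockwise load moment = 404.9 N·m.
The cable tension T acts at 2.15 m; only its component perpendicular to the bar, T sinθ, produces torque. sinθ = h/√(h²+d²) = 3.09/√(3.09²+2.15²) = 0.8209.
Balancing moments: T × 2.15 × 0.8209 = 404.9, giving T = 404.9 / 1.765 = 229 N.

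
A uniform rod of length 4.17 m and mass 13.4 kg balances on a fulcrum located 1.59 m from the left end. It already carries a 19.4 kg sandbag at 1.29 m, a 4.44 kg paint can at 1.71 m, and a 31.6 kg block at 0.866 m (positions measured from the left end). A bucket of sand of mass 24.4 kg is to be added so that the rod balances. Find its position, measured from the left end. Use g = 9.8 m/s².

About the fulcrum (at 1.59 m from the left end):
Beam weight: 13.4 × 9.8 = 131.3 N down at 2.085 m → arm 0.495 m, τ = 131.3 × 0.495 = 64.99 N·m clockwise.
Sandbag: 19.4 × 9.8 = 190.1 N down at 1.29 m → arm 0.3 m, τ = 190.1 × 0.3 = 57.03 N·m counterclockwise.
Paint can: 4.44 × 9.8 = 43.51 N down at 1.71 m → arm 0.12 m, τ = 43.51 × 0.12 = 5.221 N·m clockwise.
Block: 31.6 × 9.8 = 309.7 N down at 0.866 m → arm 0.724 m, τ = 309.7 × 0.724 = 224.2 N·m counterclockwise.
Net moment of existing loads = 211 N·m counterclockwise.
The bucket of sand weighs 24.4 × 9.8 = 239.1 N and must supply an equal clockwise moment, so its lever arm about the fulcrum is 211 / 239.1 = 0.882 m.
That puts it at 1.59 + 0.882 = 2.47 m from the left end.

x ≈ 2.47 m from the left end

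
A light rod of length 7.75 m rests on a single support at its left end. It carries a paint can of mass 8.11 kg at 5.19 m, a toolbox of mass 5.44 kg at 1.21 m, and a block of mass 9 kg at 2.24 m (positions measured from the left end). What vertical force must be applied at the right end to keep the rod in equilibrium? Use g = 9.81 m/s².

F ≈ 87.1 N

Taking torques about the left end:
Paint can: 8.11 × 9.81 = 79.56 N down at 5.19 m → arm 5.19 m, τ = 79.56 × 5.19 = 412.9 N·m clockwise.
Toolbox: 5.44 × 9.81 = 53.37 N down at 1.21 m → arm 1.21 m, τ = 53.37 × 1.21 = 64.58 N·m clockwise.
Block: 9 × 9.81 = 88.29 N down at 2.24 m → arm 2.24 m, τ = 88.29 × 2.24 = 197.8 N·m clockwise.
Net moment of the loads = 675.3 N·m clockwise.
The upward force F acts at the right end, arm 7.75 m, giving F × 7.75 counterclockwise.
Setting net torque to zero: F × 7.75 = 675.3 → F = 675.3 / 7.75 = 87.1 N.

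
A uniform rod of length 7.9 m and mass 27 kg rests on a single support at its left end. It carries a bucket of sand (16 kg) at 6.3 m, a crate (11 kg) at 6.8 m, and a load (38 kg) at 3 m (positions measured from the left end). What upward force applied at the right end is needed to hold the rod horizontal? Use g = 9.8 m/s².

F ≈ 492 N

Choose the left end as the axis so the unknown pivot reaction has zero arm there.
Beam weight: 27 × 9.8 = 264.6 N down at 3.95 m → arm 3.95 m, τ = 264.6 × 3.95 = 1045 N·m clockwise.
Bucket of sand: 16 × 9.8 = 156.8 N down at 6.3 m → arm 6.3 m, τ = 156.8 × 6.3 = 987.8 N·m clockwise.
Crate: 11 × 9.8 = 107.8 N down at 6.8 m → arm 6.8 m, τ = 107.8 × 6.8 = 733 N·m clockwise.
Load: 38 × 9.8 = 372.4 N down at 3 m → arm 3 m, τ = 372.4 × 3 = 1117 N·m clockwise.
Net moment of the loads = 3883 N·m clockwise.
The upward force F acts at the right end, arm 7.9 m, giving F × 7.9 counterclockwise.
Setting net torque to zero: F × 7.9 = 3883 → F = 3883 / 7.9 = 492 N.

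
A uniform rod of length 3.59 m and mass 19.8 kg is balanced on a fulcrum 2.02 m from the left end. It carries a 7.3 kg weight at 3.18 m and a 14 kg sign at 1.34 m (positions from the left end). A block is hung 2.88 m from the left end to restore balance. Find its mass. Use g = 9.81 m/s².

m ≈ 6.4 kg

About the fulcrum (at 2.02 m from the left end):
Beam weight: 19.8 × 9.81 = 194.2 N down at 1.795 m → arm 0.225 m, τ = 194.2 × 0.225 = 43.7 N·m counterclockwise.
Weight: 7.3 × 9.81 = 71.61 N down at 3.18 m → arm 1.16 m, τ = 71.61 × 1.16 = 83.07 N·m clockwise.
Sign: 14 × 9.81 = 137.3 N down at 1.34 m → arm 0.68 m, τ = 137.3 × 0.68 = 93.36 N·m counterclockwise.
Net moment of known loads = 53.99 N·m counterclockwise.
An unknown mass m at 2.88 m has arm 0.86 m; its moment is m·g·0.86 clockwise.
Setting net torque to zero: m × 9.81 × 0.86 = 53.99 → m = 53.99 / (9.81 × 0.86) = 6.4 kg.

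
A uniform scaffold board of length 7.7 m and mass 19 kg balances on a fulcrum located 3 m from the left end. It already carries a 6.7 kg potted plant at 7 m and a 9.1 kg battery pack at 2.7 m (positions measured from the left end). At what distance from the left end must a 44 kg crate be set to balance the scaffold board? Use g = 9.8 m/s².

x ≈ 2.09 m from the left end

Sum moments about the fulcrum (at 3 m from the left end) (the support reaction has zero arm there).
Beam weight: 19 × 9.8 = 186.2 N down at 3.85 m → arm 0.85 m, τ = 186.2 × 0.85 = 158.3 N·m clockwise.
Potted plant: 6.7 × 9.8 = 65.66 N down at 7 m → arm 4 m, τ = 65.66 × 4 = 262.6 N·m clockwise.
Battery pack: 9.1 × 9.8 = 89.18 N down at 2.7 m → arm 0.3 m, τ = 89.18 × 0.3 = 26.75 N·m counterclockwise.
Net moment of existing loads = 394.2 N·m clockwise.
The crate weighs 44 × 9.8 = 431.2 N and must supply an equal counterclockwise moment, so its lever arm about the fulcrum is 394.2 / 431.2 = 0.914 m.
That puts it at 3 − 0.914 = 2.09 m from the left end.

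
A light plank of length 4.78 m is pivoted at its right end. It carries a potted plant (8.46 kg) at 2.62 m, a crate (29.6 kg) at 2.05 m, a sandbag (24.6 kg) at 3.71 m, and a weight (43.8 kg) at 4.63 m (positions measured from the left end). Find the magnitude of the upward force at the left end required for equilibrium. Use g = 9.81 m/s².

About the right end:
Potted plant: 8.46 × 9.81 = 82.99 N down at 2.62 m → arm 2.16 m, τ = 82.99 × 2.16 = 179.3 N·m counterclockwise.
Crate: 29.6 × 9.81 = 290.4 N down at 2.05 m → arm 2.73 m, τ = 290.4 × 2.73 = 792.8 N·m counterclockwise.
Sandbag: 24.6 × 9.81 = 241.3 N down at 3.71 m → arm 1.07 m, τ = 241.3 × 1.07 = 258.2 N·m counterclockwise.
Weight: 43.8 × 9.81 = 429.7 N down at 4.63 m → arm 0.15 m, τ = 429.7 × 0.15 = 64.45 N·m counterclockwise.
Net moment of the loads = 1295 N·m counterclockwise.
The upward force F acts at the left end, arm 4.78 m, giving F × 4.78 clockwise.
For rotational equilibrium, F × 4.78 = 1295, so F = 1295 / 4.78 = 271 N.

F ≈ 271 N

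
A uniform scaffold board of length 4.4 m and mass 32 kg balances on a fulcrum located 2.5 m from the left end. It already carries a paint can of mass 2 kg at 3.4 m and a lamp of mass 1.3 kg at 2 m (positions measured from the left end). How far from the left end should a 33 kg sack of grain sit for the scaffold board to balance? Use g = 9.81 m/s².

x ≈ 2.76 m from the left end

Sum moments about the fulcrum (at 2.5 m from the left end) (the support reaction has zero arm there).
Beam weight: 32 × 9.81 = 313.9 N down at 2.2 m → arm 0.3 m, τ = 313.9 × 0.3 = 94.17 N·m counterclockwise.
Paint can: 2 × 9.81 = 19.62 N down at 3.4 m → arm 0.9 m, τ = 19.62 × 0.9 = 17.66 N·m clockwise.
Lamp: 1.3 × 9.81 = 12.75 N down at 2 m → arm 0.5 m, τ = 12.75 × 0.5 = 6.375 N·m counterclockwise.
Net moment of existing loads = 82.89 N·m counterclockwise.
The sack of grain weighs 33 × 9.81 = 323.7 N and must supply an equal clockwise moment, so its lever arm about the fulcrum is 82.89 / 323.7 = 0.256 m.
That puts it at 2.5 + 0.256 = 2.76 m from the left end.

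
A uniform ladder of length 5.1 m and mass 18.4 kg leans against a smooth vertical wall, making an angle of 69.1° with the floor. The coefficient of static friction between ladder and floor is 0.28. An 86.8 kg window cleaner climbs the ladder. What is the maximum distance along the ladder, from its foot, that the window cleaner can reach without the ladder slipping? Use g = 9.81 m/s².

About the foot of the ladder:
Ladder weight 18.4×9.81 = 180.5 N acts at 2.55 m along the ladder; its horizontal arm is 2.55·cos69.1° = 0.9097 m → τ = 164.2 N·m clockwise.
Window cleaner weight 86.8×9.81 = 851.5 N at distance d → arm d·cos69.1° → τ = 851.5·d·0.3567 clockwise.
Wall normal N at the top has arm L sinθ = 4.764 m counterclockwise, so Στ = 0 gives N·4.764 = 164.2 + 303.7·d.
ΣFy = 0 ⇒ N_floor = 1032 N, so the maximum friction is μ_s·N_floor = 0.28×1032 = 289 N. ΣFx = 0 ⇒ N_wall = f, so at the slipping point N = 289 N.
Substituting: 289×4.764 = 164.2 + 303.7·d ⇒ d = (1377 − 164.2) / 303.7 = 3.99 m.

d ≈ 3.99 m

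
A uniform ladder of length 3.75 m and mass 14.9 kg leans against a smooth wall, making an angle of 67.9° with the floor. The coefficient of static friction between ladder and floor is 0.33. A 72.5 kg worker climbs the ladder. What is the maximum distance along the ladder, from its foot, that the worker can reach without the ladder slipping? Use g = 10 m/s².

d ≈ 3.29 m

Taking torques about the foot of the ladder:
Ladder weight 14.9×10 = 149 N acts at 1.875 m along the ladder; its horizontal arm is 1.875·cos67.9° = 0.7054 m → τ = 105.1 N·m clockwise.
Worker weight 72.5×10 = 725 N at distance d → arm d·cos67.9° → τ = 725·d·0.3762 clockwise.
Wall normal N at the top has arm L sinθ = 3.474 m counterclockwise, so Στ = 0 gives N·3.474 = 105.1 + 272.7·d.
ΣFy = 0 ⇒ N_floor = 874 N, so the maximum friction is μ_s·N_floor = 0.33×874 = 288.4 N. ΣFx = 0 ⇒ N_wall = f, so at the slipping point N = 288.4 N.
Substituting: 288.4×3.474 = 105.1 + 272.7·d ⇒ d = (1002 − 105.1) / 272.7 = 3.29 m.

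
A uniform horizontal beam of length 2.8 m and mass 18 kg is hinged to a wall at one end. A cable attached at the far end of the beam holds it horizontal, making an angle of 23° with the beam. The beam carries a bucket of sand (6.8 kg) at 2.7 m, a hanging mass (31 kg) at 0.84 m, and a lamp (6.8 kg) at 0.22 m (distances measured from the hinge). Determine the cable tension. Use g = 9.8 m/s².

Choose the hinge as the axis so the unknown hinge reaction has zero arm there.
Beam weight: 18 × 9.8 = 176.4 N down at 1.4 m → arm 1.4 m, τ = 176.4 × 1.4 = 247 N·m clockwise.
Bucket of sand: 6.8 × 9.8 = 66.64 N down at 2.7 m → arm 2.7 m, τ = 66.64 × 2.7 = 179.9 N·m clockwise.
Hanging mass: 31 × 9.8 = 303.8 N down at 0.84 m → arm 0.84 m, τ = 303.8 × 0.84 = 255.2 N·m clockwise.
Lamp: 6.8 × 9.8 = 66.64 N down at 0.22 m → arm 0.22 m, τ = 66.64 × 0.22 = 14.66 N·m clockwise.
Total clockwise load moment = 696.8 N·m.
The cable tension T acts at 2.8 m; only its component perpendicular to the beam, T sinθ, produces torque. sin 23° = 0.3907.
Balancing moments: T × 2.8 × 0.3907 = 696.8, giving T = 696.8 / 1.094 = 637 N.

T ≈ 637 N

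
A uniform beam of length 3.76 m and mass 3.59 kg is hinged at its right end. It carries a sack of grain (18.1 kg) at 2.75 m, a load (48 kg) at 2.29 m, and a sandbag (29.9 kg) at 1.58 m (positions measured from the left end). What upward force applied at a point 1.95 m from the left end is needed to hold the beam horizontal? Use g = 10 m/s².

Choose the right end as the axis so the unknown pivot reaction has zero arm there.
Beam weight: 3.59 × 10 = 35.9 N down at 1.88 m → arm 1.88 m, τ = 35.9 × 1.88 = 67.49 N·m counterclockwise.
Sack of grain: 18.1 × 10 = 181 N down at 2.75 m → arm 1.01 m, τ = 181 × 1.01 = 182.8 N·m counterclockwise.
Load: 48 × 10 = 480 N down at 2.29 m → arm 1.47 m, τ = 480 × 1.47 = 705.6 N·m counterclockwise.
Sandbag: 29.9 × 10 = 299 N down at 1.58 m → arm 2.18 m, τ = 299 × 2.18 = 651.8 N·m counterclockwise.
Net moment of the loads = 1608 N·m counterclockwise.
The upward force F acts at a point 1.95 m from the left end, arm 1.81 m, giving F × 1.81 clockwise.
Setting net torque to zero: F × 1.81 = 1608 → F = 1608 / 1.81 = 888 N.

F ≈ 888 N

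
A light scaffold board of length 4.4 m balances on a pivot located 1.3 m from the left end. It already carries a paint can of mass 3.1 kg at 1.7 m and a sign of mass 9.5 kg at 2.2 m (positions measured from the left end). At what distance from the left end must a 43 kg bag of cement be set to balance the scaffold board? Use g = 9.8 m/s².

Sum moments about the pivot (at 1.3 m from the left end) (the support reaction has zero arm there).
Paint can: 3.1 × 9.8 = 30.38 N down at 1.7 m → arm 0.4 m, τ = 30.38 × 0.4 = 12.15 N·m clockwise.
Sign: 9.5 × 9.8 = 93.1 N down at 2.2 m → arm 0.9 m, τ = 93.1 × 0.9 = 83.79 N·m clockwise.
Net moment of existing loads = 95.94 N·m clockwise.
The bag of cement weighs 43 × 9.8 = 421.4 N and must supply an equal counterclockwise moment, so its lever arm about the pivot is 95.94 / 421.4 = 0.228 m.
That puts it at 1.3 − 0.228 = 1.07 m from the left end.

x ≈ 1.07 m from the left end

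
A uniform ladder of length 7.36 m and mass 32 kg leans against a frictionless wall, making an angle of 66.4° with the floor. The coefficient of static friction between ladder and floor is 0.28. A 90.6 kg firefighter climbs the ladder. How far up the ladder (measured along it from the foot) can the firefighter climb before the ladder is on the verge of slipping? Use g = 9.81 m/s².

About the foot of the ladder:
Ladder weight 32×9.81 = 313.9 N acts at 3.68 m along the ladder; its horizontal arm is 3.68·cos66.4° = 1.473 m → τ = 462.4 N·m clockwise.
Firefighter weight 90.6×9.81 = 888.8 N at distance d → arm d·cos66.4° → τ = 888.8·d·0.4003 clockwise.
Wall normal N at the top has arm L sinθ = 6.744 m counterclockwise, so Στ = 0 gives N·6.744 = 462.4 + 355.8·d.
ΣFy = 0 ⇒ N_floor = 1203 N, so the maximum friction is μ_s·N_floor = 0.28×1203 = 336.8 N. ΣFx = 0 ⇒ N_wall = f, so at the slipping point N = 336.8 N.
Substituting: 336.8×6.744 = 462.4 + 355.8·d ⇒ d = (2271 − 462.4) / 355.8 = 5.08 m.

d ≈ 5.08 m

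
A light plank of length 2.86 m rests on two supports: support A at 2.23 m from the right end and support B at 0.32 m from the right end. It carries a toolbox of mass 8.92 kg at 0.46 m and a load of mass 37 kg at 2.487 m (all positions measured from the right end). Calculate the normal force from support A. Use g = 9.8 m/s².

R_A ≈ 418 N

About support B:
Toolbox: 8.92 × 9.8 = 87.42 N down at 0.46 m → arm 0.14 m, τ = 87.42 × 0.14 = 12.24 N·m counterclockwise.
Load: 37 × 9.8 = 362.6 N down at 2.487 m → arm 2.167 m, τ = 362.6 × 2.167 = 785.8 N·m counterclockwise.
Net load moment about support B = 798 N·m counterclockwise.
Reaction R at support A is upward at 2.23 m, arm 1.91 m → moment R × 1.91 clockwise.
Balancing moments: R × 1.91 = 798, giving R = 418 N.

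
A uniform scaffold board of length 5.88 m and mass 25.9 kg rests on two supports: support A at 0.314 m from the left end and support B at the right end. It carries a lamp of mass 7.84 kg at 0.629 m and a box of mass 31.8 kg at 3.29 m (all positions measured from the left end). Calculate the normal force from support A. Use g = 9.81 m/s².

Take moments about support B.
Beam weight: 25.9 × 9.81 = 254.1 N down at 2.94 m → arm 2.94 m, τ = 254.1 × 2.94 = 747.1 N·m counterclockwise.
Lamp: 7.84 × 9.81 = 76.91 N down at 0.629 m → arm 5.251 m, τ = 76.91 × 5.251 = 403.9 N·m counterclockwise.
Box: 31.8 × 9.81 = 312 N down at 3.29 m → arm 2.59 m, τ = 312 × 2.59 = 808.1 N·m counterclockwise.
Net load moment about support B = 1959 N·m counterclockwise.
Reaction R at support A is upward at 0.314 m, arm 5.566 m → moment R × 5.566 clockwise.
Balancing moments: R × 5.566 = 1959, giving R = 352 N.

R_A ≈ 352 N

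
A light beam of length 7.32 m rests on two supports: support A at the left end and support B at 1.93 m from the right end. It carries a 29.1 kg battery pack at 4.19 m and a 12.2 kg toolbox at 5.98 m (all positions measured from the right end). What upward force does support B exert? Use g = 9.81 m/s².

R_B ≈ 196 N

Take moments about support A.
Battery pack: 29.1 × 9.81 = 285.5 N down at 4.19 m → arm 3.13 m, τ = 285.5 × 3.13 = 893.6 N·m clockwise.
Toolbox: 12.2 × 9.81 = 119.7 N down at 5.98 m → arm 1.34 m, τ = 119.7 × 1.34 = 160.4 N·m clockwise.
Net load moment about support A = 1054 N·m clockwise.
Reaction R at support B is upward at 1.93 m, arm 5.39 m → moment R × 5.39 counterclockwise.
Balancing moments: R × 5.39 = 1054, giving R = 196 N.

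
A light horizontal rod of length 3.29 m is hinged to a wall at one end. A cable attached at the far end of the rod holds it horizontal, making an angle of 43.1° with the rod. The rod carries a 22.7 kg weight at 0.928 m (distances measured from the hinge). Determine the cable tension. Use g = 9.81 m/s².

Taking torques about the hinge:
Weight: 22.7 × 9.81 = 222.7 N down at 0.928 m → arm 0.928 m, τ = 222.7 × 0.928 = 206.7 N·m clockwise.
Total clockwise load moment = 206.7 N·m.
The cable tension T acts at 3.29 m; only its component perpendicular to the rod, T sinθ, produces torque. sin 43.1° = 0.6833.
Στ = 0 ⇒ T × 3.29 × 0.6833 = 206.7 ⇒ T = 206.7 / 2.248 = 91.9 N.

T ≈ 91.9 N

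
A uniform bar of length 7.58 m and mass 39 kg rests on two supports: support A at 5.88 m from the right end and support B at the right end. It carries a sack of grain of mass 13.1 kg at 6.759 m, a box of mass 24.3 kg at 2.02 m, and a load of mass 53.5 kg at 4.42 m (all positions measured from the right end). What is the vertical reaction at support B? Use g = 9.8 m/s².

Choose support A as the axis so its reaction then has zero moment arm.
Beam weight: 39 × 9.8 = 382.2 N down at 3.79 m → arm 2.09 m, τ = 382.2 × 2.09 = 798.8 N·m clockwise.
Sack of grain: 13.1 × 9.8 = 128.4 N down at 6.759 m → arm 0.879 m, τ = 128.4 × 0.879 = 112.9 N·m counterclockwise.
Box: 24.3 × 9.8 = 238.1 N down at 2.02 m → arm 3.86 m, τ = 238.1 × 3.86 = 919.1 N·m clockwise.
Load: 53.5 × 9.8 = 524.3 N down at 4.42 m → arm 1.46 m, τ = 524.3 × 1.46 = 765.5 N·m clockwise.
Net load moment about support A = 2370 N·m clockwise.
Reaction R at support B is upward at 0 m, arm 5.88 m → moment R × 5.88 counterclockwise.
Στ = 0 ⇒ R × 5.88 = 2370 ⇒ R = 403 N.

R_B ≈ 403 N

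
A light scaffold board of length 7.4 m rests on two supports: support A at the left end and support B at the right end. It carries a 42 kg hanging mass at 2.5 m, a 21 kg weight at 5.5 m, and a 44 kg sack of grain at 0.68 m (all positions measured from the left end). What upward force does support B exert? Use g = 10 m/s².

Choose support A as the axis so its reaction then has zero moment arm.
Hanging mass: 42 × 10 = 420 N down at 2.5 m → arm 2.5 m, τ = 420 × 2.5 = 1050 N·m clockwise.
Weight: 21 × 10 = 210 N down at 5.5 m → arm 5.5 m, τ = 210 × 5.5 = 1155 N·m clockwise.
Sack of grain: 44 × 10 = 440 N down at 0.68 m → arm 0.68 m, τ = 440 × 0.68 = 299.2 N·m clockwise.
Net load moment about support A = 2504 N·m clockwise.
Reaction R at support B is upward at 7.4 m, arm 7.4 m → moment R × 7.4 counterclockwise.
Στ = 0 ⇒ R × 7.4 = 2504 ⇒ R = 338 N.

R_B ≈ 338 N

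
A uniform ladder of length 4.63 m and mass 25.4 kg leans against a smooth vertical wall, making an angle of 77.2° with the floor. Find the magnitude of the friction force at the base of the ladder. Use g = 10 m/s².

Choose the foot of the ladder as the axis so the floor normal and friction both act there and drop out.
Ladder weight 25.4×10 = 254 N acts at 2.315 m along the ladder; its horizontal arm is 2.315·cos77.2° = 0.5129 m → τ = 130.3 N·m clockwise.
Wall normal N acts horizontally at the top; its moment arm is the height L sinθ = 4.63·sin77.2° = 4.515 m, counterclockwise.
For rotational equilibrium, N × 4.515 = 130.3, so N = 28.9 N.
ΣFx = 0: friction at the foot balances the wall's push, so f = N_wall = 28.9 N.

f ≈ 28.9 N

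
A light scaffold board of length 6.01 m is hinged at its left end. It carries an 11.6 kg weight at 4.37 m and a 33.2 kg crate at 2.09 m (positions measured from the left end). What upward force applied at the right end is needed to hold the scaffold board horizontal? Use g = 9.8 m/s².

Take moments about the left end.
Weight: 11.6 × 9.8 = 113.7 N down at 4.37 m → arm 4.37 m, τ = 113.7 × 4.37 = 496.9 N·m clockwise.
Crate: 33.2 × 9.8 = 325.4 N down at 2.09 m → arm 2.09 m, τ = 325.4 × 2.09 = 680.1 N·m clockwise.
Net moment of the loads = 1177 N·m clockwise.
The upward force F acts at the right end, arm 6.01 m, giving F × 6.01 counterclockwise.
Στ = 0 ⇒ F × 6.01 = 1177 ⇒ F = 1177 / 6.01 = 196 N.

F ≈ 196 N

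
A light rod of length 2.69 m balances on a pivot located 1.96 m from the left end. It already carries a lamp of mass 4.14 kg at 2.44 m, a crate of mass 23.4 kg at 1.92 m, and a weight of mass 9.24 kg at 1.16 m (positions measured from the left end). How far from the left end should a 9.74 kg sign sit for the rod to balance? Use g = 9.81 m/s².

x ≈ 2.61 m from the left end

Choose the pivot (at 1.96 m from the left end) as the axis so the support reaction has zero arm there.
Lamp: 4.14 × 9.81 = 40.61 N down at 2.44 m → arm 0.48 m, τ = 40.61 × 0.48 = 19.49 N·m clockwise.
Crate: 23.4 × 9.81 = 229.6 N down at 1.92 m → arm 0.04 m, τ = 229.6 × 0.04 = 9.184 N·m counterclockwise.
Weight: 9.24 × 9.81 = 90.64 N down at 1.16 m → arm 0.8 m, τ = 90.64 × 0.8 = 72.51 N·m counterclockwise.
Net moment of existing loads = 62.2 N·m counterclockwise.
The sign weighs 9.74 × 9.81 = 95.55 N and must supply an equal clockwise moment, so its lever arm about the pivot is 62.2 / 95.55 = 0.651 m.
That puts it at 1.96 + 0.651 = 2.61 m from the left end.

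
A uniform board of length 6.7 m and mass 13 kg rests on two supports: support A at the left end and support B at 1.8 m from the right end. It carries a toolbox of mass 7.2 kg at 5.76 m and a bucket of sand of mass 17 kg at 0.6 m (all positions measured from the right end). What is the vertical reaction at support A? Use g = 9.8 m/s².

Take moments about support B.
Beam weight: 13 × 9.8 = 127.4 N down at 3.35 m → arm 1.55 m, τ = 127.4 × 1.55 = 197.5 N·m counterclockwise.
Toolbox: 7.2 × 9.8 = 70.56 N down at 5.76 m → arm 3.96 m, τ = 70.56 × 3.96 = 279.4 N·m counterclockwise.
Bucket of sand: 17 × 9.8 = 166.6 N down at 0.6 m → arm 1.2 m, τ = 166.6 × 1.2 = 199.9 N·m clockwise.
Net load moment about support B = 277 N·m counterclockwise.
Reaction R at support A is upward at 6.7 m, arm 4.9 m → moment R × 4.9 clockwise.
Balancing moments: R × 4.9 = 277, giving R = 56.5 N.

R_A ≈ 56.5 N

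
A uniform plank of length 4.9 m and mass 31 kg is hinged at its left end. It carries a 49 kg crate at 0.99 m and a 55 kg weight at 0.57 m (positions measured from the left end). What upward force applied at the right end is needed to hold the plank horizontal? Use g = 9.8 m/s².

F ≈ 312 N

Choose the left end as the axis so the unknown pivot reaction has zero arm there.
Beam weight: 31 × 9.8 = 303.8 N down at 2.45 m → arm 2.45 m, τ = 303.8 × 2.45 = 744.3 N·m clockwise.
Crate: 49 × 9.8 = 480.2 N down at 0.99 m → arm 0.99 m, τ = 480.2 × 0.99 = 475.4 N·m clockwise.
Weight: 55 × 9.8 = 539 N down at 0.57 m → arm 0.57 m, τ = 539 × 0.57 = 307.2 N·m clockwise.
Net moment of the loads = 1527 N·m clockwise.
The upward force F acts at the right end, arm 4.9 m, giving F × 4.9 counterclockwise.
For rotational equilibrium, F × 4.9 = 1527, so F = 1527 / 4.9 = 312 N.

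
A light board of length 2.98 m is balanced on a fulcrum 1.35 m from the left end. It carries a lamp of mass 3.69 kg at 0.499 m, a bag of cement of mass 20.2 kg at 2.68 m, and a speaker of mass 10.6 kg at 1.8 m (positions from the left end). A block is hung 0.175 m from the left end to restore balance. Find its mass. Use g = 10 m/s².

About the fulcrum (at 1.35 m from the left end):
Lamp: 3.69 × 10 = 36.9 N down at 0.499 m → arm 0.851 m, τ = 36.9 × 0.851 = 31.4 N·m counterclockwise.
Bag of cement: 20.2 × 10 = 202 N down at 2.68 m → arm 1.33 m, τ = 202 × 1.33 = 268.7 N·m clockwise.
Speaker: 10.6 × 10 = 106 N down at 1.8 m → arm 0.45 m, τ = 106 × 0.45 = 47.7 N·m clockwise.
Net moment of known loads = 285 N·m clockwise.
An unknown mass m at 0.175 m has arm 1.175 m; its moment is m·g·1.175 counterclockwise.
Στ = 0 ⇒ m × 10 × 1.175 = 285 ⇒ m = 285 / (10 × 1.175) = 24.3 kg.

m ≈ 24.3 kg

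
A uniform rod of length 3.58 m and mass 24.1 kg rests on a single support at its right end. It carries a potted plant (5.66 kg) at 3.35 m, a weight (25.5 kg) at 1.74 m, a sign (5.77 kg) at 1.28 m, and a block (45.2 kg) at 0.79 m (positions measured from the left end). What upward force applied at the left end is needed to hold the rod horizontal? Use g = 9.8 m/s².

F ≈ 632 N

Take moments about the right end.
Beam weight: 24.1 × 9.8 = 236.2 N down at 1.79 m → arm 1.79 m, τ = 236.2 × 1.79 = 422.8 N·m counterclockwise.
Potted plant: 5.66 × 9.8 = 55.47 N down at 3.35 m → arm 0.23 m, τ = 55.47 × 0.23 = 12.76 N·m counterclockwise.
Weight: 25.5 × 9.8 = 249.9 N down at 1.74 m → arm 1.84 m, τ = 249.9 × 1.84 = 459.8 N·m counterclockwise.
Sign: 5.77 × 9.8 = 56.55 N down at 1.28 m → arm 2.3 m, τ = 56.55 × 2.3 = 130.1 N·m counterclockwise.
Block: 45.2 × 9.8 = 443 N down at 0.79 m → arm 2.79 m, τ = 443 × 2.79 = 1236 N·m counterclockwise.
Net moment of the loads = 2261 N·m counterclockwise.
The upward force F acts at the left end, arm 3.58 m, giving F × 3.58 clockwise.
Setting net torque to zero: F × 3.58 = 2261 → F = 2261 / 3.58 = 632 N.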